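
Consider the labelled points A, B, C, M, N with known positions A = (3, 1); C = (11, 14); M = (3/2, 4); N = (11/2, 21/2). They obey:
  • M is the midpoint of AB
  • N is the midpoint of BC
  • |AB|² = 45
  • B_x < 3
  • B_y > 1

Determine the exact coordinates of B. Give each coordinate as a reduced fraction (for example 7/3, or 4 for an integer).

1. B_x = 0  [B = 2·M−A = 2·(3/2, 4)−(3, 1)]
2. B_y = 7  [B = 2·M−A = 2·(3/2, 4)−(3, 1)]
   so B = (0, 7)

B = (0, 7)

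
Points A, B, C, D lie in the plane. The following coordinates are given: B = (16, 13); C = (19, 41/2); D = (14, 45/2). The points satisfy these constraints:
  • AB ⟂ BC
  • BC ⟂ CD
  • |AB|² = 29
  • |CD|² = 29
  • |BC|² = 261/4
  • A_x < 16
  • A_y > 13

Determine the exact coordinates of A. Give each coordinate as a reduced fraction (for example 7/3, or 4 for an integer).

A = (11, 15)

1. A_x = 11  [[AB ⟂ BC ⇒ -3x-15/2y+291/2=0] ∩ [|A−(16, 13)|²=29]]
2. A_y = 15  [[AB ⟂ BC ⇒ -3x-15/2y+291/2=0] ∩ [|A−(16, 13)|²=29]]
   so A = (11, 15)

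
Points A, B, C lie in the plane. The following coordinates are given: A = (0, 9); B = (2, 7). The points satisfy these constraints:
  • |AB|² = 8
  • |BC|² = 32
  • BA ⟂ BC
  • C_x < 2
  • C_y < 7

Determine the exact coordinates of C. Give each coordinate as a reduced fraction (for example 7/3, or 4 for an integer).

1. C_x = -2  [[BA ⟂ BC ⇒ -2x+2y-10=0] ∩ [|C−(2, 7)|²=32]]
2. C_y = 3  [[BA ⟂ BC ⇒ -2x+2y-10=0] ∩ [|C−(2, 7)|²=32]]
   so C = (-2, 3)

C = (-2, 3)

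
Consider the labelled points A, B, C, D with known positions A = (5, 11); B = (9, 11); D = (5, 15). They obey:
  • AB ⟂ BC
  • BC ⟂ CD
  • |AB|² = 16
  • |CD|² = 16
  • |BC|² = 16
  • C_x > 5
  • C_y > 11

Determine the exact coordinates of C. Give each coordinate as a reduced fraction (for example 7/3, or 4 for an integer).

C = (9, 15)

1. C_x = 9  [[AB ⟂ BC ⇒ 4x-36=0] ∩ [|C−(5, 15)|²=16]]
2. C_y = 15  [[AB ⟂ BC ⇒ 4x-36=0] ∩ [|C−(5, 15)|²=16]]
   so C = (9, 15)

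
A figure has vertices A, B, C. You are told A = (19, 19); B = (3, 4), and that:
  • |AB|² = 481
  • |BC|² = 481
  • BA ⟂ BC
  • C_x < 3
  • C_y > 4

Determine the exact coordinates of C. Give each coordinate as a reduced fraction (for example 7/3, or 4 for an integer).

1. C_x = -12  [[BA ⟂ BC ⇒ 16x+15y-108=0] ∩ [|C−(3, 4)|²=481]]
2. C_y = 20  [[BA ⟂ BC ⇒ 16x+15y-108=0] ∩ [|C−(3, 4)|²=481]]
   so C = (-12, 20)

C = (-12, 20)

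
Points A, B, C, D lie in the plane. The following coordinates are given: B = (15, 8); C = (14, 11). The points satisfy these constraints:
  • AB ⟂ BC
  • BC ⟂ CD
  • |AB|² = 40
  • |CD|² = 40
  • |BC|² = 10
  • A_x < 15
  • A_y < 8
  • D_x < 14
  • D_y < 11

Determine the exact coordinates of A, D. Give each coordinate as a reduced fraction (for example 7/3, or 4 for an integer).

A = (9, 6)
D = (8, 9)

1. A_x = 9  [[AB ⟂ BC ⇒ 1x-3y+9=0] ∩ [|A−(15, 8)|²=40]]
2. A_y = 6  [[AB ⟂ BC ⇒ 1x-3y+9=0] ∩ [|A−(15, 8)|²=40]]
   so A = (9, 6)
3. D_x = 8  [[BC ⟂ CD ⇒ -1x+3y-19=0] ∩ [|D−(14, 11)|²=40]]
4. D_y = 9  [[BC ⟂ CD ⇒ -1x+3y-19=0] ∩ [|D−(14, 11)|²=40]]
   so D = (8, 9)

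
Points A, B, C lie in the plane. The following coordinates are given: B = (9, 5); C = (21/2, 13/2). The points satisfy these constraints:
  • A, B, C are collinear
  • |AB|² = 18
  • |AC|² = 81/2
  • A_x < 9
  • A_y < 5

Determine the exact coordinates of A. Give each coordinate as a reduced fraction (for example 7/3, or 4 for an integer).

1. A_x = 6  [[A, B, C are collinear ⇒ -3/2x+3/2y+6=0] ∩ [|A−(9, 5)|²=18]]
2. A_y = 2  [[A, B, C are collinear ⇒ -3/2x+3/2y+6=0] ∩ [|A−(9, 5)|²=18]]
   so A = (6, 2)

A = (6, 2)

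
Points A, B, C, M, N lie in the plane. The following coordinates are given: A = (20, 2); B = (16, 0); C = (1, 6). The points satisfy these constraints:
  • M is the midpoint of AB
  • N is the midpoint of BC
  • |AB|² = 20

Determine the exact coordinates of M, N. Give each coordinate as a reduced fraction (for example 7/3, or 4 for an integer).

M = (18, 1)
N = (17/2, 3)

1. M_x = 18  [2·M = A+B = (20, 2)+(16, 0)]
2. M_y = 1  [2·M = A+B = (20, 2)+(16, 0)]
   so M = (18, 1)
3. N_x = 17/2  [2·N = B+C = (16, 0)+(1, 6)]
4. N_y = 3  [2·N = B+C = (16, 0)+(1, 6)]
   so N = (17/2, 3)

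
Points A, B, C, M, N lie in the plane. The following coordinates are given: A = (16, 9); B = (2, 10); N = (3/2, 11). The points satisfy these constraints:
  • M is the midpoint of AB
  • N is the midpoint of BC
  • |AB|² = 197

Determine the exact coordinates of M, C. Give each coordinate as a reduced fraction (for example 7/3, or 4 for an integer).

M = (9, 19/2)
C = (1, 12)

1. M_x = 9  [2·M = A+B = (16, 9)+(2, 10)]
2. M_y = 19/2  [2·M = A+B = (16, 9)+(2, 10)]
   so M = (9, 19/2)
3. C_x = 1  [C = 2·N−B = 2·(3/2, 11)−(2, 10)]
4. C_y = 12  [C = 2·N−B = 2·(3/2, 11)−(2, 10)]
   so C = (1, 12)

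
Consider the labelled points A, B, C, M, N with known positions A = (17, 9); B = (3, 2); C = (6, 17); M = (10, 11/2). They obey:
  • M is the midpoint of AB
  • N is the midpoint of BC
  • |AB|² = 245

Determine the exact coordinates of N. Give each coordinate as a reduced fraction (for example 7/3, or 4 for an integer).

N = (9/2, 19/2)

1. N_x = 9/2  [2·N = B+C = (3, 2)+(6, 17)]
2. N_y = 19/2  [2·N = B+C = (3, 2)+(6, 17)]
   so N = (9/2, 19/2)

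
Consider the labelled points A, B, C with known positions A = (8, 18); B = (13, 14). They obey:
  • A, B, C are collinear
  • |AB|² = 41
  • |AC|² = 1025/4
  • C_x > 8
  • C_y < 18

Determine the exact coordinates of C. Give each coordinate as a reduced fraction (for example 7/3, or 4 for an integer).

C = (41/2, 8)

1. C_x = 41/2  [[A, B, C are collinear ⇒ 4x+5y-122=0] ∩ [|C−(8, 18)|²=1025/4]]
2. C_y = 8  [[A, B, C are collinear ⇒ 4x+5y-122=0] ∩ [|C−(8, 18)|²=1025/4]]
   so C = (41/2, 8)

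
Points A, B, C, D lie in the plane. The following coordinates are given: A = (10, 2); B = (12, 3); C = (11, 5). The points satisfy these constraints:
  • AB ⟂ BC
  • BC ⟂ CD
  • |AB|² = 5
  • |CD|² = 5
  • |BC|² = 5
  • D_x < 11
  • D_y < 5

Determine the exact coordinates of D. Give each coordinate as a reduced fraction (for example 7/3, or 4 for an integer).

D = (9, 4)

1. D_x = 9  [[BC ⟂ CD ⇒ -1x+2y+1=0] ∩ [|D−(11, 5)|²=5]]
2. D_y = 4  [[BC ⟂ CD ⇒ -1x+2y+1=0] ∩ [|D−(11, 5)|²=5]]
   so D = (9, 4)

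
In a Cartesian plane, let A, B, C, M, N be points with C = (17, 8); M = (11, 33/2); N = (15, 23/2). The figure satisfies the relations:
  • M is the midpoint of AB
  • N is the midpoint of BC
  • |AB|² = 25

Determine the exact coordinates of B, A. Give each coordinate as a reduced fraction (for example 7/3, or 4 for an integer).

B = (13, 15)
A = (9, 18)

1. B_x = 13  [B = 2·N−C = 2·(15, 23/2)−(17, 8)]
2. B_y = 15  [B = 2·N−C = 2·(15, 23/2)−(17, 8)]
   so B = (13, 15)
3. A_x = 9  [A = 2·M−B = 2·(11, 33/2)−(13, 15)]
4. A_y = 18  [A = 2·M−B = 2·(11, 33/2)−(13, 15)]
   so A = (9, 18)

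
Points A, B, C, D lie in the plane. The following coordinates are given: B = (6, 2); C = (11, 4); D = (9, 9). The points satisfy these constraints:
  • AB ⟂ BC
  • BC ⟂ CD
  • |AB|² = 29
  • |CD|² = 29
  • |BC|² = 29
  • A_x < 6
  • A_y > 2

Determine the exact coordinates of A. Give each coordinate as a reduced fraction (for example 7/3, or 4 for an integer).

1. A_x = 4  [[AB ⟂ BC ⇒ -5x-2y+34=0] ∩ [|A−(6, 2)|²=29]]
2. A_y = 7  [[AB ⟂ BC ⇒ -5x-2y+34=0] ∩ [|A−(6, 2)|²=29]]
   so A = (4, 7)

A = (4, 7)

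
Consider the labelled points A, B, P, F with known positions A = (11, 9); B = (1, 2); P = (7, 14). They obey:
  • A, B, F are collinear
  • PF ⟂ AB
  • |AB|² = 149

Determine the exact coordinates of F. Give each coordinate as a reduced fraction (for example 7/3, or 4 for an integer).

F = (1589/149, 1306/149)

1. F_x = 1589/149  [[A, B, F are collinear ⇒ 7x-10y+13=0] ∩ [PF ⟂ AB ⇒ -10x-7y+168=0]]
2. F_y = 1306/149  [[A, B, F are collinear ⇒ 7x-10y+13=0] ∩ [PF ⟂ AB ⇒ -10x-7y+168=0]]
   so F = (1589/149, 1306/149)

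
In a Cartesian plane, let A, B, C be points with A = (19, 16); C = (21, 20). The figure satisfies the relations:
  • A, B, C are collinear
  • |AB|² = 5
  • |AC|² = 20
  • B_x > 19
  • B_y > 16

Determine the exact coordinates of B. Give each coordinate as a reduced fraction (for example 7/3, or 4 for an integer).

B = (20, 18)

1. B_x = 20  [[A, B, C are collinear ⇒ 4x-2y-44=0] ∩ [|B−(19, 16)|²=5]]
2. B_y = 18  [[A, B, C are collinear ⇒ 4x-2y-44=0] ∩ [|B−(19, 16)|²=5]]
   so B = (20, 18)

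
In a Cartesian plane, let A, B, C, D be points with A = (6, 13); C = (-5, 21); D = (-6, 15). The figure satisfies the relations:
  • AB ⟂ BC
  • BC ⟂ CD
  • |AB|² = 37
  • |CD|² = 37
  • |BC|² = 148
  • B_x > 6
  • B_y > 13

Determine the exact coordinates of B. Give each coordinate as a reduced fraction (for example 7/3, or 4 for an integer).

1. B_x = 7  [[BC ⟂ CD ⇒ 1x+6y-121=0] ∩ [|B−(6, 13)|²=37]]
2. B_y = 19  [[BC ⟂ CD ⇒ 1x+6y-121=0] ∩ [|B−(6, 13)|²=37]]
   so B = (7, 19)

B = (7, 19)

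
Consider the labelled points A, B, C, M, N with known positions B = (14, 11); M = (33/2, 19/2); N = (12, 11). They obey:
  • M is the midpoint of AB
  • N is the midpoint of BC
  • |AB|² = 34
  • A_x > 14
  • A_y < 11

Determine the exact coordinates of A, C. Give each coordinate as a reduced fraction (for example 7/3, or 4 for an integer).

1. A_x = 19  [A = 2·M−B = 2·(33/2, 19/2)−(14, 11)]
2. A_y = 8  [A = 2·M−B = 2·(33/2, 19/2)−(14, 11)]
   so A = (19, 8)
3. C_x = 10  [C = 2·N−B = 2·(12, 11)−(14, 11)]
4. C_y = 11  [C = 2·N−B = 2·(12, 11)−(14, 11)]
   so C = (10, 11)

A = (19, 8)
C = (10, 11)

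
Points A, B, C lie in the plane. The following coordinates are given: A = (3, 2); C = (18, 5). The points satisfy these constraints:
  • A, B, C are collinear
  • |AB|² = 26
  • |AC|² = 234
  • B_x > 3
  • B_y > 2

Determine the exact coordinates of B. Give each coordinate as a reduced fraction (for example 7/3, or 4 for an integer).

1. B_x = 8  [[A, B, C are collinear ⇒ 3x-15y+21=0] ∩ [|B−(3, 2)|²=26]]
2. B_y = 3  [[A, B, C are collinear ⇒ 3x-15y+21=0] ∩ [|B−(3, 2)|²=26]]
   so B = (8, 3)

B = (8, 3)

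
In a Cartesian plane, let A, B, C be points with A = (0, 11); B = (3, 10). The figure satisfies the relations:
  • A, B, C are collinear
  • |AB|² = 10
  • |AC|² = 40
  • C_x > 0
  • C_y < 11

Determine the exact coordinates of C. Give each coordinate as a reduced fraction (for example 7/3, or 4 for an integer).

C = (6, 9)

1. C_x = 6  [[A, B, C are collinear ⇒ 1x+3y-33=0] ∩ [|C−(0, 11)|²=40]]
2. C_y = 9  [[A, B, C are collinear ⇒ 1x+3y-33=0] ∩ [|C−(0, 11)|²=40]]
   so C = (6, 9)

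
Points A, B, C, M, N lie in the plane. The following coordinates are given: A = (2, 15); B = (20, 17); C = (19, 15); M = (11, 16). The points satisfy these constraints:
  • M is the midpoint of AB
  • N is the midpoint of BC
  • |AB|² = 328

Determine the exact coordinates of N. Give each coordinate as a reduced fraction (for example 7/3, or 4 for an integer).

N = (39/2, 16)

1. N_x = 39/2  [2·N = B+C = (20, 17)+(19, 15)]
2. N_y = 16  [2·N = B+C = (20, 17)+(19, 15)]
   so N = (39/2, 16)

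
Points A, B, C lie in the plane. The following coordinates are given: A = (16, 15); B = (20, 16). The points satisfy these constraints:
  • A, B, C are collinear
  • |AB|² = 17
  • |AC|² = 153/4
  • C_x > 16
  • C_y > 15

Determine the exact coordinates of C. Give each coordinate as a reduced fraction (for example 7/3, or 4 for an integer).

1. C_x = 22  [[A, B, C are collinear ⇒ -1x+4y-44=0] ∩ [|C−(16, 15)|²=153/4]]
2. C_y = 33/2  [[A, B, C are collinear ⇒ -1x+4y-44=0] ∩ [|C−(16, 15)|²=153/4]]
   so C = (22, 33/2)

C = (22, 33/2)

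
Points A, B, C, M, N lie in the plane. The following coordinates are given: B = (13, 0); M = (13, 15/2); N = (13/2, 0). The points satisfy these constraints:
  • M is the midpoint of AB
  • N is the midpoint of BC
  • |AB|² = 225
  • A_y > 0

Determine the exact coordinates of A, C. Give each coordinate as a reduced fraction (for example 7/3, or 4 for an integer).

1. A_x = 13  [A = 2·M−B = 2·(13, 15/2)−(13, 0)]
2. A_y = 15  [A = 2·M−B = 2·(13, 15/2)−(13, 0)]
   so A = (13, 15)
3. C_x = 0  [C = 2·N−B = 2·(13/2, 0)−(13, 0)]
4. C_y = 0  [C = 2·N−B = 2·(13/2, 0)−(13, 0)]
   so C = (0, 0)

A = (13, 15)
C = (0, 0)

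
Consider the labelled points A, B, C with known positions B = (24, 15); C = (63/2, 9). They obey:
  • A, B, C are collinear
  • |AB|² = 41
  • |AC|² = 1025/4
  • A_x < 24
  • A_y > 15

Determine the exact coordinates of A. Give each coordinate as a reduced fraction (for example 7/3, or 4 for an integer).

1. A_x = 19  [[A, B, C are collinear ⇒ 6x+15/2y-513/2=0] ∩ [|A−(24, 15)|²=41]]
2. A_y = 19  [[A, B, C are collinear ⇒ 6x+15/2y-513/2=0] ∩ [|A−(24, 15)|²=41]]
   so A = (19, 19)

A = (19, 19)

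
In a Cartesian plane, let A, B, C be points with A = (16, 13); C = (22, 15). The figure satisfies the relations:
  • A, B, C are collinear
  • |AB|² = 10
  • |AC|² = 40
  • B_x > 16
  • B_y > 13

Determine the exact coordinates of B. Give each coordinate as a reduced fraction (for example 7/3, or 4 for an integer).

B = (19, 14)

1. B_x = 19  [[A, B, C are collinear ⇒ 2x-6y+46=0] ∩ [|B−(16, 13)|²=10]]
2. B_y = 14  [[A, B, C are collinear ⇒ 2x-6y+46=0] ∩ [|B−(16, 13)|²=10]]
   so B = (19, 14)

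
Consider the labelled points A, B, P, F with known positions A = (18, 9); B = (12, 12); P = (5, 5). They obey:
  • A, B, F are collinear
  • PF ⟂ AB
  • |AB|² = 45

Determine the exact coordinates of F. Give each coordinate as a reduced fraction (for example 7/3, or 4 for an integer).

1. F_x = 46/5  [[A, B, F are collinear ⇒ -3x-6y+108=0] ∩ [PF ⟂ AB ⇒ -6x+3y+15=0]]
2. F_y = 67/5  [[A, B, F are collinear ⇒ -3x-6y+108=0] ∩ [PF ⟂ AB ⇒ -6x+3y+15=0]]
   so F = (46/5, 67/5)

F = (46/5, 67/5)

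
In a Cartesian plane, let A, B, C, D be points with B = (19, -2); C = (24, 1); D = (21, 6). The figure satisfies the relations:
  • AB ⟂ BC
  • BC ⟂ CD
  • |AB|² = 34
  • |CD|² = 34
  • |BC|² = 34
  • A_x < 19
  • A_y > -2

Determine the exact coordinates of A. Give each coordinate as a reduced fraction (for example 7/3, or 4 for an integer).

1. A_x = 16  [[AB ⟂ BC ⇒ -5x-3y+89=0] ∩ [|A−(19, -2)|²=34]]
2. A_y = 3  [[AB ⟂ BC ⇒ -5x-3y+89=0] ∩ [|A−(19, -2)|²=34]]
   so A = (16, 3)

A = (16, 3)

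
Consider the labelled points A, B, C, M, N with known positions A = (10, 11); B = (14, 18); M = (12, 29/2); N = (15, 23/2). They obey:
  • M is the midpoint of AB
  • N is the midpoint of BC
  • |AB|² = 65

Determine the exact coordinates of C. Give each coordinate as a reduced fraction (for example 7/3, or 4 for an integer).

C = (16, 5)

1. C_x = 16  [C = 2·N−B = 2·(15, 23/2)−(14, 18)]
2. C_y = 5  [C = 2·N−B = 2·(15, 23/2)−(14, 18)]
   so C = (16, 5)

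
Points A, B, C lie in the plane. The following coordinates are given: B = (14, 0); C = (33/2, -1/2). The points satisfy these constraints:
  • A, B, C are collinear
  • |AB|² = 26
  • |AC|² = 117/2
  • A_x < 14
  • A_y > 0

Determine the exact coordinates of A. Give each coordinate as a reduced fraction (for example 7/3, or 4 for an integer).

1. A_x = 9  [[A, B, C are collinear ⇒ 1/2x+5/2y-7=0] ∩ [|A−(14, 0)|²=26]]
2. A_y = 1  [[A, B, C are collinear ⇒ 1/2x+5/2y-7=0] ∩ [|A−(14, 0)|²=26]]
   so A = (9, 1)

A = (9, 1)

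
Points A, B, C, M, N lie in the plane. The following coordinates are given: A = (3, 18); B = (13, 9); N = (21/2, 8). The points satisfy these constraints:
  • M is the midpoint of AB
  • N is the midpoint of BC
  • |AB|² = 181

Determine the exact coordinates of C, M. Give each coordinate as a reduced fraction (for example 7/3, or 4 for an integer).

1. M_x = 8  [2·M = A+B = (3, 18)+(13, 9)]
2. M_y = 27/2  [2·M = A+B = (3, 18)+(13, 9)]
   so M = (8, 27/2)
3. C_x = 8  [C = 2·N−B = 2·(21/2, 8)−(13, 9)]
4. C_y = 7  [C = 2·N−B = 2·(21/2, 8)−(13, 9)]
   so C = (8, 7)

C = (8, 7)
M = (8, 27/2)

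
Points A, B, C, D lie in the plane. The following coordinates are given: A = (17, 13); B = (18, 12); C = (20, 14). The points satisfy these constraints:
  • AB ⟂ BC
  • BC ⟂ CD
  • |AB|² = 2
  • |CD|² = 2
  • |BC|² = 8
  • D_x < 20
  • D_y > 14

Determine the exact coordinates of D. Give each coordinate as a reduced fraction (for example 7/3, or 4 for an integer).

1. D_x = 19  [[BC ⟂ CD ⇒ 2x+2y-68=0] ∩ [|D−(20, 14)|²=2]]
2. D_y = 15  [[BC ⟂ CD ⇒ 2x+2y-68=0] ∩ [|D−(20, 14)|²=2]]
   so D = (19, 15)

D = (19, 15)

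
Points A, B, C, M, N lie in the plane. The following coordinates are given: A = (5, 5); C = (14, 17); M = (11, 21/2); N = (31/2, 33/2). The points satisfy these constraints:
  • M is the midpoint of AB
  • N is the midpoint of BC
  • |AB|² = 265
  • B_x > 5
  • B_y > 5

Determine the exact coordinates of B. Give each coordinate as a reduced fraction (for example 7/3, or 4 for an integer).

1. B_x = 17  [B = 2·M−A = 2·(11, 21/2)−(5, 5)]
2. B_y = 16  [B = 2·M−A = 2·(11, 21/2)−(5, 5)]
   so B = (17, 16)

B = (17, 16)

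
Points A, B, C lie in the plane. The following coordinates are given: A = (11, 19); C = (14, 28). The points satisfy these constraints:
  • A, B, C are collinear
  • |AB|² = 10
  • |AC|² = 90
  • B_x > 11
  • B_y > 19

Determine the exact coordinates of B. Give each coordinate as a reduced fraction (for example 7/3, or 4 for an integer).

B = (12, 22)

1. B_x = 12  [[A, B, C are collinear ⇒ 9x-3y-42=0] ∩ [|B−(11, 19)|²=10]]
2. B_y = 22  [[A, B, C are collinear ⇒ 9x-3y-42=0] ∩ [|B−(11, 19)|²=10]]
   so B = (12, 22)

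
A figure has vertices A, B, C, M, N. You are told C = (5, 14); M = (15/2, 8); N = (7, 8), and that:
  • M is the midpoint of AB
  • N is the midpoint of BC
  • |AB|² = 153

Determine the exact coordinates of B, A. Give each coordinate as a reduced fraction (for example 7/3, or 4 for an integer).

B = (9, 2)
A = (6, 14)

1. B_x = 9  [B = 2·N−C = 2·(7, 8)−(5, 14)]
2. B_y = 2  [B = 2·N−C = 2·(7, 8)−(5, 14)]
   so B = (9, 2)
3. A_x = 6  [A = 2·M−B = 2·(15/2, 8)−(9, 2)]
4. A_y = 14  [A = 2·M−B = 2·(15/2, 8)−(9, 2)]
   so A = (6, 14)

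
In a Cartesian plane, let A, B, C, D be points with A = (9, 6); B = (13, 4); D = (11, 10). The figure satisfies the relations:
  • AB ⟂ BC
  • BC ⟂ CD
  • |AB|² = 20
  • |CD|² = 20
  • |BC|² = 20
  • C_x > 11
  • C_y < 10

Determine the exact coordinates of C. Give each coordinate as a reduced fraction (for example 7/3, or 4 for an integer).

C = (15, 8)

1. C_x = 15  [[AB ⟂ BC ⇒ 4x-2y-44=0] ∩ [|C−(11, 10)|²=20]]
2. C_y = 8  [[AB ⟂ BC ⇒ 4x-2y-44=0] ∩ [|C−(11, 10)|²=20]]
   so C = (15, 8)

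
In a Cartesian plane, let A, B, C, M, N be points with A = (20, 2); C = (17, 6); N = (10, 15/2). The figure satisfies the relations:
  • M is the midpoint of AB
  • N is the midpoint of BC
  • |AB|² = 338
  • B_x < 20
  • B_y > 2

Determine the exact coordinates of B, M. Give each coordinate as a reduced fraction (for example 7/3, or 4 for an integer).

1. B_x = 3  [B = 2·N−C = 2·(10, 15/2)−(17, 6)]
2. B_y = 9  [B = 2·N−C = 2·(10, 15/2)−(17, 6)]
   so B = (3, 9)
3. M_x = 23/2  [2·M = A+B = (20, 2)+(3, 9)]
4. M_y = 11/2  [2·M = A+B = (20, 2)+(3, 9)]
   so M = (23/2, 11/2)

B = (3, 9)
M = (23/2, 11/2)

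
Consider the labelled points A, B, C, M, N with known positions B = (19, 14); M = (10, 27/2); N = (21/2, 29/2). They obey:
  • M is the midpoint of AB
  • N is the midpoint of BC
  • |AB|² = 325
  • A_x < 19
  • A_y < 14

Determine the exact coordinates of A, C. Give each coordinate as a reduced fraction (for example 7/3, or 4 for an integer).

1. A_x = 1  [A = 2·M−B = 2·(10, 27/2)−(19, 14)]
2. A_y = 13  [A = 2·M−B = 2·(10, 27/2)−(19, 14)]
   so A = (1, 13)
3. C_x = 2  [C = 2·N−B = 2·(21/2, 29/2)−(19, 14)]
4. C_y = 15  [C = 2·N−B = 2·(21/2, 29/2)−(19, 14)]
   so C = (2, 15)

A = (1, 13)
C = (2, 15)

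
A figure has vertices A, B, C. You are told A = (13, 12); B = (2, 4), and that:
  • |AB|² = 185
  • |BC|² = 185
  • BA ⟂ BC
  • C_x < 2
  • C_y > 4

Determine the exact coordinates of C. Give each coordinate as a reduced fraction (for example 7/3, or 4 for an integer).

1. C_x = -6  [[BA ⟂ BC ⇒ 11x+8y-54=0] ∩ [|C−(2, 4)|²=185]]
2. C_y = 15  [[BA ⟂ BC ⇒ 11x+8y-54=0] ∩ [|C−(2, 4)|²=185]]
   so C = (-6, 15)

C = (-6, 15)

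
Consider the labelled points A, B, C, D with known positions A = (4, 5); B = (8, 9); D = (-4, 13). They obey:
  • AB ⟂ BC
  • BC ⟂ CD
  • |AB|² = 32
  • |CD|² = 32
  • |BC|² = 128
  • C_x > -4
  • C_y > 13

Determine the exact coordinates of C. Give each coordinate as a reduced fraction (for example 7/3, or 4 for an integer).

C = (0, 17)

1. C_x = 0  [[AB ⟂ BC ⇒ 4x+4y-68=0] ∩ [|C−(-4, 13)|²=32]]
2. C_y = 17  [[AB ⟂ BC ⇒ 4x+4y-68=0] ∩ [|C−(-4, 13)|²=32]]
   so C = (0, 17)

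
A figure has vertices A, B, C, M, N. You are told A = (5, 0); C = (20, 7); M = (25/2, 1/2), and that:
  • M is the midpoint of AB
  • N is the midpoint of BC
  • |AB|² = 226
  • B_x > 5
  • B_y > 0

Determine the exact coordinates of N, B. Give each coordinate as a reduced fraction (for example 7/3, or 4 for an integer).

1. B_x = 20  [B = 2·M−A = 2·(25/2, 1/2)−(5, 0)]
2. B_y = 1  [B = 2·M−A = 2·(25/2, 1/2)−(5, 0)]
   so B = (20, 1)
3. N_x = 20  [2·N = B+C = (20, 1)+(20, 7)]
4. N_y = 4  [2·N = B+C = (20, 1)+(20, 7)]
   so N = (20, 4)

N = (20, 4)
B = (20, 1)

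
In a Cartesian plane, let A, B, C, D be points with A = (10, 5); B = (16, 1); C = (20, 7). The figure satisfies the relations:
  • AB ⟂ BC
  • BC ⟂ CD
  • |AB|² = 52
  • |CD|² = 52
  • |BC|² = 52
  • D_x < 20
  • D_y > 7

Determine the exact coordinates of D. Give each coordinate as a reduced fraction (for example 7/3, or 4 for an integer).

D = (14, 11)

1. D_x = 14  [[BC ⟂ CD ⇒ 4x+6y-122=0] ∩ [|D−(20, 7)|²=52]]
2. D_y = 11  [[BC ⟂ CD ⇒ 4x+6y-122=0] ∩ [|D−(20, 7)|²=52]]
   so D = (14, 11)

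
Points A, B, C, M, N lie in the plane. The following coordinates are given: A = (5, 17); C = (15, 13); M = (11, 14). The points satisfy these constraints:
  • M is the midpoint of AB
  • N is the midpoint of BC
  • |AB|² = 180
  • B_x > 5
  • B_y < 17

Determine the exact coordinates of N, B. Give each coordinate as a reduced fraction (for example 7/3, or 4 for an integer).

1. B_x = 17  [B = 2·M−A = 2·(11, 14)−(5, 17)]
2. B_y = 11  [B = 2·M−A = 2·(11, 14)−(5, 17)]
   so B = (17, 11)
3. N_x = 16  [2·N = B+C = (17, 11)+(15, 13)]
4. N_y = 12  [2·N = B+C = (17, 11)+(15, 13)]
   so N = (16, 12)

N = (16, 12)
B = (17, 11)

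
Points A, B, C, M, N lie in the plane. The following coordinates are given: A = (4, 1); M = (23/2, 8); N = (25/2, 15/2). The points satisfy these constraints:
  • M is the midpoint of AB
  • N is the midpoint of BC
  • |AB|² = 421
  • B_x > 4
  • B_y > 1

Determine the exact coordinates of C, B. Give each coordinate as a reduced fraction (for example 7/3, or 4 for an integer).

1. B_x = 19  [B = 2·M−A = 2·(23/2, 8)−(4, 1)]
2. B_y = 15  [B = 2·M−A = 2·(23/2, 8)−(4, 1)]
   so B = (19, 15)
3. C_x = 6  [C = 2·N−B = 2·(25/2, 15/2)−(19, 15)]
4. C_y = 0  [C = 2·N−B = 2·(25/2, 15/2)−(19, 15)]
   so C = (6, 0)

C = (6, 0)
B = (19, 15)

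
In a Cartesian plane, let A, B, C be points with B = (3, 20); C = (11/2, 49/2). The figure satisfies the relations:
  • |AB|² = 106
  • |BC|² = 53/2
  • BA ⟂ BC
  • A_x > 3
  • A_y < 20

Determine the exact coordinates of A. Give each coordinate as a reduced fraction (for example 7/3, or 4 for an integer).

1. A_x = 12  [[BA ⟂ BC ⇒ 5/2x+9/2y-195/2=0] ∩ [|A−(3, 20)|²=106]]
2. A_y = 15  [[BA ⟂ BC ⇒ 5/2x+9/2y-195/2=0] ∩ [|A−(3, 20)|²=106]]
   so A = (12, 15)

A = (12, 15)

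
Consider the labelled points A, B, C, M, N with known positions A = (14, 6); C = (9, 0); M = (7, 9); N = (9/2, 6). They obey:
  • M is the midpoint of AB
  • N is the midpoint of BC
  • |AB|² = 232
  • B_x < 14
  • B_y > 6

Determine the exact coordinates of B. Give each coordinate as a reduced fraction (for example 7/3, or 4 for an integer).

1. B_x = 0  [B = 2·M−A = 2·(7, 9)−(14, 6)]
2. B_y = 12  [B = 2·M−A = 2·(7, 9)−(14, 6)]
   so B = (0, 12)

B = (0, 12)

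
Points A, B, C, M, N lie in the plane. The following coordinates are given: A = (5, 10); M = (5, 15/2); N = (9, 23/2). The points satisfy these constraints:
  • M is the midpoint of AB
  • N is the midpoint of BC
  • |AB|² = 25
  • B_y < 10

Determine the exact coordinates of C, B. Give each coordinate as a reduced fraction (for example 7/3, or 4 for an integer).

C = (13, 18)
B = (5, 5)

1. B_x = 5  [B = 2·M−A = 2·(5, 15/2)−(5, 10)]
2. B_y = 5  [B = 2·M−A = 2·(5, 15/2)−(5, 10)]
   so B = (5, 5)
3. C_x = 13  [C = 2·N−B = 2·(9, 23/2)−(5, 5)]
4. C_y = 18  [C = 2·N−B = 2·(9, 23/2)−(5, 5)]
   so C = (13, 18)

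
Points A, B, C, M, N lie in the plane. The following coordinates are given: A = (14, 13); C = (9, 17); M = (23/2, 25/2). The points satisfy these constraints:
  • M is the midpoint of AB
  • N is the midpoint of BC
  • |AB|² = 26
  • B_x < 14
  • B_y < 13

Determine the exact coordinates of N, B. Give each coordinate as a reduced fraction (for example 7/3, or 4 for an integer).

N = (9, 29/2)
B = (9, 12)

1. B_x = 9  [B = 2·M−A = 2·(23/2, 25/2)−(14, 13)]
2. B_y = 12  [B = 2·M−A = 2·(23/2, 25/2)−(14, 13)]
   so B = (9, 12)
3. N_x = 9  [2·N = B+C = (9, 12)+(9, 17)]
4. N_y = 29/2  [2·N = B+C = (9, 12)+(9, 17)]
   so N = (9, 29/2)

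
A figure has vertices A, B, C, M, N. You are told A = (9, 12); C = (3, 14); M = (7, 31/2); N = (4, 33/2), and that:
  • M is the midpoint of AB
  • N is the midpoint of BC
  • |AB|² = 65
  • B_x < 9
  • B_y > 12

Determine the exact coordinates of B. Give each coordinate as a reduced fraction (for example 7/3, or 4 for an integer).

B = (5, 19)

1. B_x = 5  [B = 2·M−A = 2·(7, 31/2)−(9, 12)]
2. B_y = 19  [B = 2·M−A = 2·(7, 31/2)−(9, 12)]
   so B = (5, 19)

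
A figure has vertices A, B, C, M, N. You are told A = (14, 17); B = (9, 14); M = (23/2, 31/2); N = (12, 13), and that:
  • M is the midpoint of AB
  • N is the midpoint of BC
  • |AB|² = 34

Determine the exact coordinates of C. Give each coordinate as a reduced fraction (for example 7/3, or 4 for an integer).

1. C_x = 15  [C = 2·N−B = 2·(12, 13)−(9, 14)]
2. C_y = 12  [C = 2·N−B = 2·(12, 13)−(9, 14)]
   so C = (15, 12)

C = (15, 12)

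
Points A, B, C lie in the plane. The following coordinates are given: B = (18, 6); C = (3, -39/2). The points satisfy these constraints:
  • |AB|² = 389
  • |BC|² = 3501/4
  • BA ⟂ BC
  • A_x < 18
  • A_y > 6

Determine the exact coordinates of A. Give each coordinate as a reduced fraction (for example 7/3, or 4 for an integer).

A = (1, 16)

1. A_x = 1  [[BA ⟂ BC ⇒ -15x-51/2y+423=0] ∩ [|A−(18, 6)|²=389]]
2. A_y = 16  [[BA ⟂ BC ⇒ -15x-51/2y+423=0] ∩ [|A−(18, 6)|²=389]]
   so A = (1, 16)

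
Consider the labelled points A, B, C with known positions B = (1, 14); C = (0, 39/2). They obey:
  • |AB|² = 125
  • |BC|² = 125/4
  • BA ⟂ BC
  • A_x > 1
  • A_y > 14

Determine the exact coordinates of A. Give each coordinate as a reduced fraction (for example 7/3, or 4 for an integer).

1. A_x = 12  [[BA ⟂ BC ⇒ -1x+11/2y-76=0] ∩ [|A−(1, 14)|²=125]]
2. A_y = 16  [[BA ⟂ BC ⇒ -1x+11/2y-76=0] ∩ [|A−(1, 14)|²=125]]
   so A = (12, 16)

A = (12, 16)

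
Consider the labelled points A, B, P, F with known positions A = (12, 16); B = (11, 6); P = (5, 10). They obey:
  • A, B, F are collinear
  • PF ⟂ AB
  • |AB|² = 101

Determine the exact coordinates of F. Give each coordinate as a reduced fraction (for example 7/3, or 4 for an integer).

1. F_x = 1145/101  [[A, B, F are collinear ⇒ 10x-1y-104=0] ∩ [PF ⟂ AB ⇒ -1x-10y+105=0]]
2. F_y = 946/101  [[A, B, F are collinear ⇒ 10x-1y-104=0] ∩ [PF ⟂ AB ⇒ -1x-10y+105=0]]
   so F = (1145/101, 946/101)

F = (1145/101, 946/101)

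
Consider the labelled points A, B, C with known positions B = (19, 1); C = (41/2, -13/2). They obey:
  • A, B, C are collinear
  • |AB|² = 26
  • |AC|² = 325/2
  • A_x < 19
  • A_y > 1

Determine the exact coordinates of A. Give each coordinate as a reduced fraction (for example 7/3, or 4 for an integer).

1. A_x = 18  [[A, B, C are collinear ⇒ 15/2x+3/2y-144=0] ∩ [|A−(19, 1)|²=26]]
2. A_y = 6  [[A, B, C are collinear ⇒ 15/2x+3/2y-144=0] ∩ [|A−(19, 1)|²=26]]
   so A = (18, 6)

A = (18, 6)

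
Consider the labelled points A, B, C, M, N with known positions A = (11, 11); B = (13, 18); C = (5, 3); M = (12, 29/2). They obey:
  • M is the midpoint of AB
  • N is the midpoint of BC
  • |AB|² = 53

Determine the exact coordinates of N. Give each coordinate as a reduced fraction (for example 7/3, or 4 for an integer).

N = (9, 21/2)

1. N_x = 9  [2·N = B+C = (13, 18)+(5, 3)]
2. N_y = 21/2  [2·N = B+C = (13, 18)+(5, 3)]
   so N = (9, 21/2)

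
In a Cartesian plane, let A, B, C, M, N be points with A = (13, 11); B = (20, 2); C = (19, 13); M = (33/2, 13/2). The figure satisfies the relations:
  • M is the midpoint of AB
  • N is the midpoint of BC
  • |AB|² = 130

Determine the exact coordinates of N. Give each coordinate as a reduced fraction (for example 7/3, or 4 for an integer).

N = (39/2, 15/2)

1. N_x = 39/2  [2·N = B+C = (20, 2)+(19, 13)]
2. N_y = 15/2  [2·N = B+C = (20, 2)+(19, 13)]
   so N = (39/2, 15/2)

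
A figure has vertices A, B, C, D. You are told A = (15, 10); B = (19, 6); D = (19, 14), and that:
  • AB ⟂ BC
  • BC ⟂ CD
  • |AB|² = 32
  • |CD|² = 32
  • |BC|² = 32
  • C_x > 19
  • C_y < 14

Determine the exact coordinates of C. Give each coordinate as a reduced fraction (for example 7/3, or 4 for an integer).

1. C_x = 23  [[AB ⟂ BC ⇒ 4x-4y-52=0] ∩ [|C−(19, 14)|²=32]]
2. C_y = 10  [[AB ⟂ BC ⇒ 4x-4y-52=0] ∩ [|C−(19, 14)|²=32]]
   so C = (23, 10)

C = (23, 10)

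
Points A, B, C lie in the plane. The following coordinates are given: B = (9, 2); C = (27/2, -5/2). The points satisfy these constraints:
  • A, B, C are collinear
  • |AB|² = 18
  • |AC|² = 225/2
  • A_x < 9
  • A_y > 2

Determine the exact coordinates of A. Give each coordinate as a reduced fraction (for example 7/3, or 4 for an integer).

A = (6, 5)

1. A_x = 6  [[A, B, C are collinear ⇒ 9/2x+9/2y-99/2=0] ∩ [|A−(9, 2)|²=18]]
2. A_y = 5  [[A, B, C are collinear ⇒ 9/2x+9/2y-99/2=0] ∩ [|A−(9, 2)|²=18]]
   so A = (6, 5)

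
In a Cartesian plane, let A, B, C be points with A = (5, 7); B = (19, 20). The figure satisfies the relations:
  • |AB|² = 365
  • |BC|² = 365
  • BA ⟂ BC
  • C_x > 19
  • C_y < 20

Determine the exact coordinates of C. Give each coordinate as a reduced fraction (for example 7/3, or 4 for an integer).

1. C_x = 32  [[BA ⟂ BC ⇒ -14x-13y+526=0] ∩ [|C−(19, 20)|²=365]]
2. C_y = 6  [[BA ⟂ BC ⇒ -14x-13y+526=0] ∩ [|C−(19, 20)|²=365]]
   so C = (32, 6)

C = (32, 6)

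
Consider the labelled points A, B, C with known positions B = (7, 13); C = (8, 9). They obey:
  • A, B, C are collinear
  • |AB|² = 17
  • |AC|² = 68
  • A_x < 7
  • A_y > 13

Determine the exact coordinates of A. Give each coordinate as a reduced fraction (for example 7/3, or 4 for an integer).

A = (6, 17)

1. A_x = 6  [[A, B, C are collinear ⇒ 4x+1y-41=0] ∩ [|A−(7, 13)|²=17]]
2. A_y = 17  [[A, B, C are collinear ⇒ 4x+1y-41=0] ∩ [|A−(7, 13)|²=17]]
   so A = (6, 17)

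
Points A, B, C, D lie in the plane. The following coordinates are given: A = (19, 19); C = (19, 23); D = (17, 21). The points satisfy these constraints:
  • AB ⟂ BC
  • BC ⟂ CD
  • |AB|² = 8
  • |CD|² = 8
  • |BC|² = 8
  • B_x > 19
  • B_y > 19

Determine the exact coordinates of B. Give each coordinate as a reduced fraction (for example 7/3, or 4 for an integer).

1. B_x = 21  [[BC ⟂ CD ⇒ 2x+2y-84=0] ∩ [|B−(19, 19)|²=8]]
2. B_y = 21  [[BC ⟂ CD ⇒ 2x+2y-84=0] ∩ [|B−(19, 19)|²=8]]
   so B = (21, 21)

B = (21, 21)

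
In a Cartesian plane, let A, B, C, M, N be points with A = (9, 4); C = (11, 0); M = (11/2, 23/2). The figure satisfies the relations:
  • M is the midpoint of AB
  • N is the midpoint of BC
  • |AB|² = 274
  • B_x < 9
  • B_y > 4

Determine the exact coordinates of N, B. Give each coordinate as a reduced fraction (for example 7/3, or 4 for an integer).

1. B_x = 2  [B = 2·M−A = 2·(11/2, 23/2)−(9, 4)]
2. B_y = 19  [B = 2·M−A = 2·(11/2, 23/2)−(9, 4)]
   so B = (2, 19)
3. N_x = 13/2  [2·N = B+C = (2, 19)+(11, 0)]
4. N_y = 19/2  [2·N = B+C = (2, 19)+(11, 0)]
   so N = (13/2, 19/2)

N = (13/2, 19/2)
B = (2, 19)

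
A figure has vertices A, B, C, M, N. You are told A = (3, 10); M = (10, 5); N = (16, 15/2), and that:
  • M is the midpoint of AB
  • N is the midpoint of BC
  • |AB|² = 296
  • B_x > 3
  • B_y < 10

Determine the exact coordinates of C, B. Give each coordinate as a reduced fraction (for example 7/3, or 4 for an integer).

C = (15, 15)
B = (17, 0)

1. B_x = 17  [B = 2·M−A = 2·(10, 5)−(3, 10)]
2. B_y = 0  [B = 2·M−A = 2·(10, 5)−(3, 10)]
   so B = (17, 0)
3. C_x = 15  [C = 2·N−B = 2·(16, 15/2)−(17, 0)]
4. C_y = 15  [C = 2·N−B = 2·(16, 15/2)−(17, 0)]
   so C = (15, 15)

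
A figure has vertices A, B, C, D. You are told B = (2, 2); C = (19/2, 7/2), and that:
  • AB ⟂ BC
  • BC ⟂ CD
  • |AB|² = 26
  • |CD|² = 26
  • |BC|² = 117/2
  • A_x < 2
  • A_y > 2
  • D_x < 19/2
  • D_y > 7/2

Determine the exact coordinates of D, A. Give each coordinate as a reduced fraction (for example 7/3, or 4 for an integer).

D = (17/2, 17/2)
A = (1, 7)

1. D_x = 17/2  [[BC ⟂ CD ⇒ 15/2x+3/2y-153/2=0] ∩ [|D−(19/2, 7/2)|²=26]]
2. D_y = 17/2  [[BC ⟂ CD ⇒ 15/2x+3/2y-153/2=0] ∩ [|D−(19/2, 7/2)|²=26]]
   so D = (17/2, 17/2)
3. A_x = 1  [[AB ⟂ BC ⇒ -15/2x-3/2y+18=0] ∩ [|A−(2, 2)|²=26]]
4. A_y = 7  [[AB ⟂ BC ⇒ -15/2x-3/2y+18=0] ∩ [|A−(2, 2)|²=26]]
   so A = (1, 7)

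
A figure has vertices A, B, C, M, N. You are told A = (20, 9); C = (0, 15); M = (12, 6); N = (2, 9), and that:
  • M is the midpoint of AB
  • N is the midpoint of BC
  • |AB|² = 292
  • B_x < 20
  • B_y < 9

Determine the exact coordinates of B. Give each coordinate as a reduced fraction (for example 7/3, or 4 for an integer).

1. B_x = 4  [B = 2·M−A = 2·(12, 6)−(20, 9)]
2. B_y = 3  [B = 2·M−A = 2·(12, 6)−(20, 9)]
   so B = (4, 3)

B = (4, 3)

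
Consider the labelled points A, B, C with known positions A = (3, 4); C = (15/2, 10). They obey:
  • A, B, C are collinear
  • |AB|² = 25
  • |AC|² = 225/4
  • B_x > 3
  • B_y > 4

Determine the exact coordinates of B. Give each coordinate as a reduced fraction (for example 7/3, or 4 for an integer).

1. B_x = 6  [[A, B, C are collinear ⇒ 6x-9/2y=0] ∩ [|B−(3, 4)|²=25]]
2. B_y = 8  [[A, B, C are collinear ⇒ 6x-9/2y=0] ∩ [|B−(3, 4)|²=25]]
   so B = (6, 8)

B = (6, 8)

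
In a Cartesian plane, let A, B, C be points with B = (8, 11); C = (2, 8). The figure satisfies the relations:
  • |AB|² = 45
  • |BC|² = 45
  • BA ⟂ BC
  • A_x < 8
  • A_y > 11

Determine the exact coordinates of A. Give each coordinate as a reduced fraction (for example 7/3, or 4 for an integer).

1. A_x = 5  [[BA ⟂ BC ⇒ -6x-3y+81=0] ∩ [|A−(8, 11)|²=45]]
2. A_y = 17  [[BA ⟂ BC ⇒ -6x-3y+81=0] ∩ [|A−(8, 11)|²=45]]
   so A = (5, 17)

A = (5, 17)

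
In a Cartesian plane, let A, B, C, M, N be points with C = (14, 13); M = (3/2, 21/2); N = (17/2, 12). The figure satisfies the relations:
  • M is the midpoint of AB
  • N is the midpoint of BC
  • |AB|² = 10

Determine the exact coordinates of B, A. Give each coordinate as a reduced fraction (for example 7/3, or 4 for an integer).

B = (3, 11)
A = (0, 10)

1. B_x = 3  [B = 2·N−C = 2·(17/2, 12)−(14, 13)]
2. B_y = 11  [B = 2·N−C = 2·(17/2, 12)−(14, 13)]
   so B = (3, 11)
3. A_x = 0  [A = 2·M−B = 2·(3/2, 21/2)−(3, 11)]
4. A_y = 10  [A = 2·M−B = 2·(3/2, 21/2)−(3, 11)]
   so A = (0, 10)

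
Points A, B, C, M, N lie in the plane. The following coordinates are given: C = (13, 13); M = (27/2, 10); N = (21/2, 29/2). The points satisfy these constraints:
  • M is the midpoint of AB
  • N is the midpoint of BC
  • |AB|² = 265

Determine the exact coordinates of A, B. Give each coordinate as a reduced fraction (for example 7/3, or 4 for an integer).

1. B_x = 8  [B = 2·N−C = 2·(21/2, 29/2)−(13, 13)]
2. B_y = 16  [B = 2·N−C = 2·(21/2, 29/2)−(13, 13)]
   so B = (8, 16)
3. A_x = 19  [A = 2·M−B = 2·(27/2, 10)−(8, 16)]
4. A_y = 4  [A = 2·M−B = 2·(27/2, 10)−(8, 16)]
   so A = (19, 4)

A = (19, 4)
B = (8, 16)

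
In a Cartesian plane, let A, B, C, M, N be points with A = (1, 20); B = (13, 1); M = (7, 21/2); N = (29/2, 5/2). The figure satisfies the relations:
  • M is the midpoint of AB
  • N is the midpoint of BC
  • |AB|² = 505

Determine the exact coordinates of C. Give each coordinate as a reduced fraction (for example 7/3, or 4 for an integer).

C = (16, 4)

1. C_x = 16  [C = 2·N−B = 2·(29/2, 5/2)−(13, 1)]
2. C_y = 4  [C = 2·N−B = 2·(29/2, 5/2)−(13, 1)]
   so C = (16, 4)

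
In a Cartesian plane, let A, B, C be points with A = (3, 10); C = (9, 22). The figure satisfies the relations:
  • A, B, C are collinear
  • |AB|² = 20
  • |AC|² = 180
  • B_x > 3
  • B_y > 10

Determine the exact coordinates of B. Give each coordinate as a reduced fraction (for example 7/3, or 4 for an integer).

1. B_x = 5  [[A, B, C are collinear ⇒ 12x-6y+24=0] ∩ [|B−(3, 10)|²=20]]
2. B_y = 14  [[A, B, C are collinear ⇒ 12x-6y+24=0] ∩ [|B−(3, 10)|²=20]]
   so B = (5, 14)

B = (5, 14)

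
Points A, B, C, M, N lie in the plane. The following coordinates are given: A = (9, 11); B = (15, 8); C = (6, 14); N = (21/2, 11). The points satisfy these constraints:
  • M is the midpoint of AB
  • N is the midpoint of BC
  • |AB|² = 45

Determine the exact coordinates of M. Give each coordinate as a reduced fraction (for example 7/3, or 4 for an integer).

1. M_x = 12  [2·M = A+B = (9, 11)+(15, 8)]
2. M_y = 19/2  [2·M = A+B = (9, 11)+(15, 8)]
   so M = (12, 19/2)

M = (12, 19/2)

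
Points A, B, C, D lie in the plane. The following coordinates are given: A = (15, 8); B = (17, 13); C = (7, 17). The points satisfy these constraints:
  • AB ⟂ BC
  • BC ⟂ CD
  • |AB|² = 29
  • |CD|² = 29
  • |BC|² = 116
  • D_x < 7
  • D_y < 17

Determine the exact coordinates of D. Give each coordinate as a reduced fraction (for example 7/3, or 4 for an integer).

1. D_x = 5  [[BC ⟂ CD ⇒ -10x+4y+2=0] ∩ [|D−(7, 17)|²=29]]
2. D_y = 12  [[BC ⟂ CD ⇒ -10x+4y+2=0] ∩ [|D−(7, 17)|²=29]]
   so D = (5, 12)

D = (5, 12)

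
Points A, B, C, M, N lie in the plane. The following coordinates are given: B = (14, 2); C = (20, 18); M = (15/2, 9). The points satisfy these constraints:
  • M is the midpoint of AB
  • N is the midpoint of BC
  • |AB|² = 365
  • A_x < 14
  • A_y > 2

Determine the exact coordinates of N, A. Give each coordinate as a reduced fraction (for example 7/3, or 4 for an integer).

1. A_x = 1  [A = 2·M−B = 2·(15/2, 9)−(14, 2)]
2. A_y = 16  [A = 2·M−B = 2·(15/2, 9)−(14, 2)]
   so A = (1, 16)
3. N_x = 17  [2·N = B+C = (14, 2)+(20, 18)]
4. N_y = 10  [2·N = B+C = (14, 2)+(20, 18)]
   so N = (17, 10)

N = (17, 10)
A = (1, 16)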